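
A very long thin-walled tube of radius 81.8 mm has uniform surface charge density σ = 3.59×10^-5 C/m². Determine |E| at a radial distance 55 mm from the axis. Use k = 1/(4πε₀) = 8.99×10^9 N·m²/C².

E = 0 (no enclosed charge)

By cylindrical symmetry E is radial; use a coaxial Gaussian cylinder of radius 55 mm and length L (r < 81.8 mm, inside the shell).
No charge is enclosed, so Gauss's law gives E·2πrL = 0 ⇒ E = 0.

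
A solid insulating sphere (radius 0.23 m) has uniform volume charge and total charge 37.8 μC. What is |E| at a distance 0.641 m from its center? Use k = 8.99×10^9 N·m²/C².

|E| ≈ 8.27e5 N/C

Symmetry ⇒ E = E(r) r̂. Gaussian sphere of radius r = 0.641 m (r > R, so the entire charge is enclosed).
Q_enc = 37.8 μC = 3.78e-5 C.
Since E is radial and uniform over the Gaussian sphere, Φ = E·4πr² = Q_enc/ε₀.
E = k|Q_enc|/r² = (8.99×10^9)(3.78e-5)/(0.641)² = 8.27e5 N/C.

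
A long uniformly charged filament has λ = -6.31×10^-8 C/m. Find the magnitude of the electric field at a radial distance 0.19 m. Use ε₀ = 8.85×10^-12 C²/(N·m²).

|E| ≈ 5.97×10^3 V/m

Choose a coaxial cylinder of radius r = 0.19 m (arbitrary length L) as the Gaussian surface.
Q_enc = λL, so λ_enc = -6.31×10^-8 C/m.
By Gauss's law (flux through the curved wall only), E·2πrL = λ_enc L/ε₀.
E = |λ_enc|/(2πε₀r) = (6.31×10^-8)/(2π·8.85×10^-12·0.19) = 5.97e3 N/C.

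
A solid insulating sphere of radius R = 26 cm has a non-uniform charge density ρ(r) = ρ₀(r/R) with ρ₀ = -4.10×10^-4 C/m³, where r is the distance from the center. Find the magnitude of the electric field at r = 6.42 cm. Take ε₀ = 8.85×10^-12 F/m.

Use a concentric Gaussian sphere at r = 6.42 cm (r < R).
Integrate the density: Q_enc = 4π ∫₀^r ρ₀(r'/R)^1 r'² dr' = 4πρ₀ r^4/(4·R) = -8.416e-8 C.
By Gauss's law, ∮E·dA = E·4πr² = Q_enc/ε₀.
E = |Q_enc|/(4πε₀r²) = (8.416e-8)/(4π·8.85×10^-12·(0.0642)²) = 1.84×10^5 N/C.

E ≈ 1.84×10^5 V/m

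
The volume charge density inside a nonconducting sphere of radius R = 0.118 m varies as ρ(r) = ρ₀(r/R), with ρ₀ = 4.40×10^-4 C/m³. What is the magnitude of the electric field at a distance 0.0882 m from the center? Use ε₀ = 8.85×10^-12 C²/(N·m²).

E = 8.19×10^5 N/C

Take a concentric spherical Gaussian surface of radius r = 0.0882 m (r < R).
Q_enc = ∫₀^r ρ(r')·4πr'² dr' = (4πρ₀/R) ∫₀^r r'^3 dr' = 4πρ₀ r^4/(4·R) = 7.089e-7 C.
Applying ∮E·dA = Q_enc/ε₀ with Φ = E(4πr²):
E = |Q_enc|/(4πε₀r²) = (7.089×10^-7)/(4π·8.85×10^-12·(0.0882)²) = 8.19×10^5 N/C.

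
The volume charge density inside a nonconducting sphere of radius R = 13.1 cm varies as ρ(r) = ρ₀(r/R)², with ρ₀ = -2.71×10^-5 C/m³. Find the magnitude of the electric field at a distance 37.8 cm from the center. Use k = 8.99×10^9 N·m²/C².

|E| ≈ 9.63×10^3 N/C

Use a concentric Gaussian sphere at r = 37.8 cm (r > R, all charge enclosed).
Q_enc = 4π ∫₀^R ρ₀(r'/R)^2 r'² dr' = 4πρ₀R³/5 = -1.531e-7 C.
Since E is radial and uniform over the Gaussian sphere, Φ = E·4πr² = Q_enc/ε₀.
E = k|Q_enc|/r² = (8.99×10^9)(1.531×10^-7)/(0.378)² = 9.63×10^3 N/C.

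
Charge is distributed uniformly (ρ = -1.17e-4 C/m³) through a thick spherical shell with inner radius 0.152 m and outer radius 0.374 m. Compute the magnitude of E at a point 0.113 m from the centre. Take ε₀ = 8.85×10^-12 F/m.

Use a concentric Gaussian sphere at r = 0.113 m (r < 0.152 m, inside the empty cavity).
Q_enc = 0 (all charge lies at larger r); Gauss's law gives E = 0.

|E| = 0 N/C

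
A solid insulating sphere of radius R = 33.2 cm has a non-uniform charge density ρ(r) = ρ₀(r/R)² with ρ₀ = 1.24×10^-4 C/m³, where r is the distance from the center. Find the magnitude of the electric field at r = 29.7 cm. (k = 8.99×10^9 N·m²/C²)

|E| ≈ 6.66e5 N/C

Symmetry ⇒ E = E(r) r̂. Gaussian sphere of radius r = 29.7 cm (r < R).
Q_enc = ∫₀^r ρ(r')·4πr'² dr' = (4πρ₀/R²) ∫₀^r r'^4 dr' = 4πρ₀ r^5/(5·R²) = 6.534×10^-6 C.
Since E is radial and uniform over the Gaussian sphere, Φ = E·4πr² = Q_enc/ε₀.
E = k|Q_enc|/r² = (8.99×10^9)(6.534×10^-6)/(0.297)² = 6.66e5 N/C.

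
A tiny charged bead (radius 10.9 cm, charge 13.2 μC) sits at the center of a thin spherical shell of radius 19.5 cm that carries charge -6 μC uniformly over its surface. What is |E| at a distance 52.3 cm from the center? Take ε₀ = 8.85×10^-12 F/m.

|E| ≈ 2.37×10^5 N/C

By spherical symmetry E is radial; choose a Gaussian sphere of radius r = 52.3 cm (r > 19.5 cm, enclosing both).
Q_enc = (13.2 μC) + (-6 μC) = 7.20×10^-6 C.
Applying ∮E·dA = Q_enc/ε₀ with Φ = E(4πr²):
E = |Q_enc|/(4πε₀r²) = (7.20×10^-6)/(4π·8.85×10^-12·(0.523)²) = 2.37×10^5 N/C.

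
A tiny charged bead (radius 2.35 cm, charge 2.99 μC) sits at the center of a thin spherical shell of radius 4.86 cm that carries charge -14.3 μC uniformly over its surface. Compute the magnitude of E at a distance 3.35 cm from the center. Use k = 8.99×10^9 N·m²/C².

E ≈ 2.40×10^7 V/m

By spherical symmetry E is radial; choose a Gaussian sphere of radius r = 3.35 cm (between the bodies, 2.35 cm < r < 4.86 cm).
The shell at 4.86 cm lies outside the Gaussian surface, so Q_enc = 2.99 μC = 2.99e-6 C.
By Gauss's law, ∮E·dA = E·4πr² = Q_enc/ε₀.
E = k|Q_enc|/r² = (8.99×10^9)(2.99e-6)/(0.0335)² = 2.40×10^7 N/C.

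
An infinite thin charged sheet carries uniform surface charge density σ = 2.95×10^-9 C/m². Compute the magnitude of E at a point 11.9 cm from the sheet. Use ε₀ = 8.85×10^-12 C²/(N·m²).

The symmetry is planar: E is normal to the sheet and the same magnitude on both sides. Take a pillbox straddling the sheet with end-cap area A.
Flux Φ = 2EA and Q_enc = σA, so 2EA = σA/ε₀ ⇒ E = |σ|/(2ε₀), independent of distance.
E = |σ|/(2ε₀) = (2.95×10^-9)/(2·8.85×10^-12) = 167 N/C.

167 V/m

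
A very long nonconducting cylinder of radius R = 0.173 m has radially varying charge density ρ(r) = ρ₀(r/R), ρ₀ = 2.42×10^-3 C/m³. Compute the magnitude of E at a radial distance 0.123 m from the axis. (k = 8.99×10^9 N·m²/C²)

|E| ≈ 7.97e6 V/m

Coaxial Gaussian cylinder, radius r = 0.123 m, length L (r < R).
λ_enc = ∫₀^r ρ(r')·2πr' dr' = (2πρ₀/R)·r^3/3 = 5.452×10^-5 C/m.
Gauss's law: E·2πrL = λ_enc L/ε₀.
E = 2k|λ_enc|/r = 2(8.99×10^9)(5.452×10^-5)/(0.123) = 7.97×10^6 N/C.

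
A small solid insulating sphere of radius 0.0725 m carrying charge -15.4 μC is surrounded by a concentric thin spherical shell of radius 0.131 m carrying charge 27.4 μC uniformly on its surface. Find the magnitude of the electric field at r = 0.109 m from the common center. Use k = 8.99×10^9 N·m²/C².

E = 1.17e7 N/C

By spherical symmetry E is radial; choose a Gaussian sphere of radius r = 0.109 m (between the bodies, 0.0725 m < r < 0.131 m).
The shell at 0.131 m lies outside the Gaussian surface, so Q_enc = -15.4 μC = -1.54×10^-5 C.
Gauss's law: E·4πr² = Q_enc/ε₀.
E = k|Q_enc|/r² = (8.99×10^9)(1.54×10^-5)/(0.109)² = 1.17×10^7 N/C.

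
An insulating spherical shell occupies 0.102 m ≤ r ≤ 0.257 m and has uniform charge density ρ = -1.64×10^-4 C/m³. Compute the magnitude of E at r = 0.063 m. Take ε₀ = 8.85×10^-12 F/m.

By spherical symmetry E is radial; choose a Gaussian sphere of radius r = 0.063 m (r < 0.102 m, inside the empty cavity).
No charge is enclosed, so by Gauss's law E·4πr² = 0 ⇒ E = 0.

E = 0 (no enclosed charge)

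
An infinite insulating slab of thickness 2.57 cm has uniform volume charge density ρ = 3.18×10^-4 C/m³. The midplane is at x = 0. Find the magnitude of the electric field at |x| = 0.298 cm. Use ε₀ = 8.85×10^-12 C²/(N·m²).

By symmetry E is perpendicular to the slab. A Gaussian pillbox from −0.298 cm to +0.298 cm (face area A) lies entirely within the slab.
Q_enc = ρ·(2x)·A and flux = 2EA, so 2EA = 2ρxA/ε₀ ⇒ E = |ρ|x/ε₀.
E = (3.18e-4)(0.00298)/(8.85×10^-12) = 1.07×10^5 N/C.

1.07×10^5 N/C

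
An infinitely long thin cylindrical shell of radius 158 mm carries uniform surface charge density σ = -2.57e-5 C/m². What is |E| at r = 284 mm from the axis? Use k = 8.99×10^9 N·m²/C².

Coaxial Gaussian cylinder, radius r = 284 mm, length L (r > 158 mm).
The whole shell is enclosed: λ_enc = σ·2πR = (-2.57×10^-5)·2π·(0.158) = -2.551e-5 C/m.
Since E is radial and uniform over the curved surface, Φ = E·2πrL = Q_enc/ε₀ = λ_enc L/ε₀.
E = 2k|λ_enc|/r = 2(8.99×10^9)(2.551e-5)/(0.284) = 1.62×10^6 N/C.

E ≈ 1.62×10^6 N/C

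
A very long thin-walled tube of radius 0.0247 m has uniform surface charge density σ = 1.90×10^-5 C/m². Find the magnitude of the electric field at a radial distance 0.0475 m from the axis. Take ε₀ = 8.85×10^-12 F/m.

|E| = 1.12e6 N/C

By cylindrical symmetry E is radial; use a coaxial Gaussian cylinder of radius 0.0475 m and length L (r > 0.0247 m).
The whole shell is enclosed: λ_enc = σ·2πR = (1.90×10^-5)·2π·(0.0247) = 2.949×10^-6 C/m.
By Gauss's law (flux through the curved wall only), E·2πrL = λ_enc L/ε₀.
E = |λ_enc|/(2πε₀r) = (2.949e-6)/(2π·8.85×10^-12·0.0475) = 1.12×10^6 N/C.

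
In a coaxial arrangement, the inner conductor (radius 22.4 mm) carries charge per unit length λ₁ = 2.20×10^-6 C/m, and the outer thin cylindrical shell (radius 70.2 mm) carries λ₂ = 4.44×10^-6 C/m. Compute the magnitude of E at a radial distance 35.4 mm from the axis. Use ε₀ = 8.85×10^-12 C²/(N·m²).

|E| ≈ 1.12×10^6 N/C

Choose a coaxial cylinder of radius r = 35.4 mm (arbitrary length L) as the Gaussian surface (between the conductors, 22.4 mm < r < 70.2 mm).
The shell at 70.2 mm lies outside the Gaussian surface, so λ_enc = λ₁ = 2.20×10^-6 C/m.
Since E is radial and uniform over the curved surface, Φ = E·2πrL = Q_enc/ε₀ = λ_enc L/ε₀.
E = |λ_enc|/(2πε₀r) = (2.20×10^-6)/(2π·8.85×10^-12·0.0354) = 1.12×10^6 N/C.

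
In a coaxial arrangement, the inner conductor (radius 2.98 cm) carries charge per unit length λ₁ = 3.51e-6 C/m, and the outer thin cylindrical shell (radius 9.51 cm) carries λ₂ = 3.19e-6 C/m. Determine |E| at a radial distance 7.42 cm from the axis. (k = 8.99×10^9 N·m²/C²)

|E| = 8.51×10^5 N/C

Take a coaxial cylindrical Gaussian surface of radius r = 7.42 cm and length L (between the conductors, 2.98 cm < r < 9.51 cm).
The shell at 9.51 cm lies outside the Gaussian surface, so λ_enc = λ₁ = 3.51×10^-6 C/m.
Applying ∮E·dA = Q_enc/ε₀ with the end caps contributing no flux:
E = 2k|λ_enc|/r = 2(8.99×10^9)(3.51×10^-6)/(0.0742) = 8.51e5 N/C.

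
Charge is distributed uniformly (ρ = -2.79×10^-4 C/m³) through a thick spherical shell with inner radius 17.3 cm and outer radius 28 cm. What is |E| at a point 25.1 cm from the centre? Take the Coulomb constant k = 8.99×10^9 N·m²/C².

1.77×10^6 N/C

By spherical symmetry E is radial; choose a Gaussian sphere of radius r = 25.1 cm (within the shell material, 17.3 cm < r < 28 cm).
Enclosed charge is the volume from a to r: Q_enc = (4π/3)ρ(r³ − a³) = -1.243×10^-5 C.
Gauss's law: E·4πr² = Q_enc/ε₀.
E = k|Q_enc|/r² = (8.99×10^9)(1.243×10^-5)/(0.251)² = 1.77e6 N/C.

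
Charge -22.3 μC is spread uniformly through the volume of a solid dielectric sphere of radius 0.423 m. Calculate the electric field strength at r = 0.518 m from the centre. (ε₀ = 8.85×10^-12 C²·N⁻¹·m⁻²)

By spherical symmetry E is radial; choose a Gaussian sphere of radius r = 0.518 m (r > R, so the entire charge is enclosed).
Q_enc = -22.3 μC = -2.23e-5 C.
Gauss's law: E·4πr² = Q_enc/ε₀.
E = |Q_enc|/(4πε₀r²) = (2.23×10^-5)/(4π·8.85×10^-12·(0.518)²) = 7.47×10^5 N/C.

7.47×10^5 N/C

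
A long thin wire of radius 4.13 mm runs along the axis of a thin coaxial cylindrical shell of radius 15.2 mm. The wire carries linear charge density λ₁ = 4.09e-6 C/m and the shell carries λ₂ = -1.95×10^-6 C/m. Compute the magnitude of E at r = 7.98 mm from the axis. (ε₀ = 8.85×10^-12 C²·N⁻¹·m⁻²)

9.22e6 N/C

Coaxial Gaussian cylinder, radius r = 7.98 mm, length L (between the conductors, 4.13 mm < r < 15.2 mm).
The shell at 15.2 mm lies outside the Gaussian surface, so λ_enc = λ₁ = 4.09×10^-6 C/m.
Gauss's law: E·2πrL = λ_enc L/ε₀.
E = |λ_enc|/(2πε₀r) = (4.09×10^-6)/(2π·8.85×10^-12·0.00798) = 9.22e6 N/C.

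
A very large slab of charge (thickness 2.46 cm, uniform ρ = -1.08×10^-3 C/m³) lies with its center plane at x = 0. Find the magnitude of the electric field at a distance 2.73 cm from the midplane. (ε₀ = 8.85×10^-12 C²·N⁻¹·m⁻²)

The point |x| = 2.73 cm lies outside the slab (half-thickness 0.0123 m). A symmetric pillbox spanning the full slab encloses Q_enc = ρ·d·A.
Flux = 2EA ⇒ E = |ρ|d/(2ε₀), independent of distance outside.
E = (1.08e-3)(0.0246)/(2·8.85×10^-12) = 1.50×10^6 N/C.

1.50×10^6 V/m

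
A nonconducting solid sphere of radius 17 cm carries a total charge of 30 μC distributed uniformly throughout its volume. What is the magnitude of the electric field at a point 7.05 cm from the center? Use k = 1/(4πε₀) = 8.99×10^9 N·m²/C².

|E| ≈ 3.87×10^6 N/C

Symmetry ⇒ E = E(r) r̂. Gaussian sphere of radius r = 7.05 cm (r < R).
Only the charge within r is enclosed: Q_enc = Q·(r/R)³ = (30 μC)·(7.05 cm/17 cm)³ = 2.14×10^-6 C.
Gauss's law: E·4πr² = Q_enc/ε₀.
E = k|Q_enc|/r² = (8.99×10^9)(2.14×10^-6)/(0.0705)² = 3.87e6 N/C.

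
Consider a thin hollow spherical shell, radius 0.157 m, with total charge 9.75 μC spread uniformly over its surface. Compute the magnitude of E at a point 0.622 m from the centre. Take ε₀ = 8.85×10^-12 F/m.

2.27×10^5 N/C

Take a concentric spherical Gaussian surface of radius r = 0.622 m (r > 0.157 m).
The entire shell is enclosed: Q_enc = 9.75×10^-6 C.
By Gauss's law, ∮E·dA = E·4πr² = Q_enc/ε₀.
E = |Q_enc|/(4πε₀r²) = (9.75×10^-6)/(4π·8.85×10^-12·(0.622)²) = 2.27e5 N/C.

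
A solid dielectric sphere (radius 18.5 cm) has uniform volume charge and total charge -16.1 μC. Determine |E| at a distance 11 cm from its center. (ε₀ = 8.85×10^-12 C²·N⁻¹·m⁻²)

Use a concentric Gaussian sphere at r = 11 cm (r < R).
Only the charge within r is enclosed: Q_enc = Q·(r/R)³ = (-16.1 μC)·(11 cm/18.5 cm)³ = -3.384e-6 C.
Gauss's law: E·4πr² = Q_enc/ε₀.
E = |Q_enc|/(4πε₀r²) = (3.384×10^-6)/(4π·8.85×10^-12·(0.11)²) = 2.52×10^6 N/C.

E = 2.52×10^6 V/m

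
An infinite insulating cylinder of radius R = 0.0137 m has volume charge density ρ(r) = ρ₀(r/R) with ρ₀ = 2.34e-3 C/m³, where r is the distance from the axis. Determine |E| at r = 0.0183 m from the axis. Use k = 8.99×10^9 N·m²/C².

By cylindrical symmetry E is radial; use a coaxial Gaussian cylinder of radius 0.0183 m and length L (r > R, full charge per length enclosed).
λ_enc = 2π ∫₀^R ρ₀(r'/R)^1 r' dr' = 2πρ₀R²/3 = 9.198e-7 C/m.
Gauss's law: E·2πrL = λ_enc L/ε₀.
E = 2k|λ_enc|/r = 2(8.99×10^9)(9.198e-7)/(0.0183) = 9.04×10^5 N/C.

9.04e5 V/m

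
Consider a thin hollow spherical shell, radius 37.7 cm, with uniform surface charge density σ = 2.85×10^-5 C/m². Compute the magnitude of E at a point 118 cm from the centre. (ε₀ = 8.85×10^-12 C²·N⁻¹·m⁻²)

E ≈ 3.29×10^5 V/m

Use a concentric Gaussian sphere at r = 118 cm (r > 37.7 cm).
The entire shell is enclosed: Q_enc = σ·4πR² = (2.85×10^-5)·4π·(0.377)² = 5.09e-5 C.
Since E is radial and uniform over the Gaussian sphere, Φ = E·4πr² = Q_enc/ε₀.
E = |Q_enc|/(4πε₀r²) = (5.09×10^-5)/(4π·8.85×10^-12·(1.18)²) = 3.29e5 N/C.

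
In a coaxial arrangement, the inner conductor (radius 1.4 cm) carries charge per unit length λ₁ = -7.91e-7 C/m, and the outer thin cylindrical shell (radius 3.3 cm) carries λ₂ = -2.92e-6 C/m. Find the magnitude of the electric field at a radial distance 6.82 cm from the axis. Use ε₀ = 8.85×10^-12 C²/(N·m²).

E = 9.79×10^5 V/m

By cylindrical symmetry E is radial; use a coaxial Gaussian cylinder of radius 6.82 cm and length L (r > 3.3 cm, enclosing both).
λ_enc = λ₁ + λ₂ = (-7.91e-7) + (-2.92×10^-6) = -3.711×10^-6 C/m.
By Gauss's law (flux through the curved wall only), E·2πrL = λ_enc L/ε₀.
E = |λ_enc|/(2πε₀r) = (3.711e-6)/(2π·8.85×10^-12·0.0682) = 9.79e5 N/C.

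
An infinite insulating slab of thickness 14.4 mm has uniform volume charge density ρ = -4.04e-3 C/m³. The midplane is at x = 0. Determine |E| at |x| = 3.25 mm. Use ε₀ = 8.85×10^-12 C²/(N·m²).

By symmetry E is perpendicular to the slab. A Gaussian pillbox from −3.25 mm to +3.25 mm (face area A) lies entirely within the slab.
Q_enc = ρ·(2x)·A and flux = 2EA, so 2EA = 2ρxA/ε₀ ⇒ E = |ρ|x/ε₀.
E = (4.04e-3)(0.00325)/(8.85×10^-12) = 1.48×10^6 N/C.

|E| ≈ 1.48×10^6 N/C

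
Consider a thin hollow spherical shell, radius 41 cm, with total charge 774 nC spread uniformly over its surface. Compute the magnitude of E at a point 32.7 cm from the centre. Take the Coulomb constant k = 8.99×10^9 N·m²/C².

Symmetry ⇒ E = E(r) r̂. Gaussian sphere of radius r = 32.7 cm (inside the shell, r < 41 cm).
No charge lies within this surface, so Q_enc = 0 and Gauss's law gives E·4πr² = 0 ⇒ E = 0.

E = 0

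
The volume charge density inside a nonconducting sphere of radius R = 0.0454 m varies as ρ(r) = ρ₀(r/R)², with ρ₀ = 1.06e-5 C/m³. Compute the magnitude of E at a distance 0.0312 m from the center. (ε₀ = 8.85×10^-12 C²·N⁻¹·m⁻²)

E ≈ 3.53e3 V/m

Use a concentric Gaussian sphere at r = 0.0312 m (r < R).
Q_enc = ∫₀^r ρ(r')·4πr'² dr' = (4πρ₀/R²) ∫₀^r r'^4 dr' = 4πρ₀ r^5/(5·R²) = 3.821e-10 C.
Since E is radial and uniform over the Gaussian sphere, Φ = E·4πr² = Q_enc/ε₀.
E = |Q_enc|/(4πε₀r²) = (3.821×10^-10)/(4π·8.85×10^-12·(0.0312)²) = 3.53e3 N/C.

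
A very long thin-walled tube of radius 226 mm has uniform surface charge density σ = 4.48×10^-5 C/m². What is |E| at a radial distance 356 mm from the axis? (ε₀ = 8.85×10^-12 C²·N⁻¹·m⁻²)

3.21e6 N/C

Choose a coaxial cylinder of radius r = 356 mm (arbitrary length L) as the Gaussian surface (r > 226 mm).
The whole shell is enclosed: λ_enc = σ·2πR = (4.48×10^-5)·2π·(0.226) = 6.362×10^-5 C/m.
By Gauss's law (flux through the curved wall only), E·2πrL = λ_enc L/ε₀.
E = |λ_enc|/(2πε₀r) = (6.362e-5)/(2π·8.85×10^-12·0.356) = 3.21×10^6 N/C.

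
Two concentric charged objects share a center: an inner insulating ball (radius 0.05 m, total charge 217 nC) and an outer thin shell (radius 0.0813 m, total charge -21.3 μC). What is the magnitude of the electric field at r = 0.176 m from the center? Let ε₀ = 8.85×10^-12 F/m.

6.12×10^6 N/C

Symmetry ⇒ E = E(r) r̂. Gaussian sphere of radius r = 0.176 m (r > 0.0813 m, enclosing both).
Q_enc = (217 nC) + (-21.3 μC) = -2.108×10^-5 C.
By Gauss's law, ∮E·dA = E·4πr² = Q_enc/ε₀.
E = |Q_enc|/(4πε₀r²) = (2.108×10^-5)/(4π·8.85×10^-12·(0.176)²) = 6.12×10^6 N/C.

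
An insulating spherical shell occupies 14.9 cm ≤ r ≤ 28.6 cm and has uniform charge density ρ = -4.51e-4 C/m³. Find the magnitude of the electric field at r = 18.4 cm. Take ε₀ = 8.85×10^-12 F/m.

E ≈ 1.47×10^6 N/C

Take a concentric spherical Gaussian surface of radius r = 18.4 cm (within the shell material, 14.9 cm < r < 28.6 cm).
Enclosed charge is the volume from a to r: Q_enc = (4π/3)ρ(r³ − a³) = -5.519e-6 C.
Gauss's law: E·4πr² = Q_enc/ε₀.
E = |Q_enc|/(4πε₀r²) = (5.519×10^-6)/(4π·8.85×10^-12·(0.184)²) = 1.47×10^6 N/C.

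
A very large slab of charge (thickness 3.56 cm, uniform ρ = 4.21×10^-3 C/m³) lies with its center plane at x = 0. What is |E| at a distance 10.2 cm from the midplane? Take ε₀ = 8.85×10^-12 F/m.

The point |x| = 10.2 cm lies outside the slab (half-thickness 0.0178 m). A symmetric pillbox spanning the full slab encloses Q_enc = ρ·d·A.
Flux = 2EA ⇒ E = |ρ|d/(2ε₀), independent of distance outside.
E = (4.21×10^-3)(0.0356)/(2·8.85×10^-12) = 8.47×10^6 N/C.

|E| = 8.47×10^6 V/m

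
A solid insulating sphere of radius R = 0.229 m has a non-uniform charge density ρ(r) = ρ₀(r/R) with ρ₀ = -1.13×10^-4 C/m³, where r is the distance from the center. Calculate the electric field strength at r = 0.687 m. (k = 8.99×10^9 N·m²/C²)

Take a concentric spherical Gaussian surface of radius r = 0.687 m (r > R, all charge enclosed).
Q_enc = 4π ∫₀^R ρ₀(r'/R)^1 r'² dr' = 4πρ₀R³/4 = -4.263e-6 C.
Applying ∮E·dA = Q_enc/ε₀ with Φ = E(4πr²):
E = k|Q_enc|/r² = (8.99×10^9)(4.263×10^-6)/(0.687)² = 8.12e4 N/C.

8.12×10^4 N/C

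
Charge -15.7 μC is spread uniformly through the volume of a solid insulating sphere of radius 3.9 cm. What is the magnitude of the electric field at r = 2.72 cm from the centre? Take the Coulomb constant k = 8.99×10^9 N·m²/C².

Use a concentric Gaussian sphere at r = 2.72 cm (r < R).
For a uniform sphere the enclosed fraction is (r/R)³, so Q_enc = (-15.7 μC)(0.0272/0.039)³ = -5.326×10^-6 C.
Since E is radial and uniform over the Gaussian sphere, Φ = E·4πr² = Q_enc/ε₀.
E = k|Q_enc|/r² = (8.99×10^9)(5.326×10^-6)/(0.0272)² = 6.47e7 N/C.

6.47×10^7 V/m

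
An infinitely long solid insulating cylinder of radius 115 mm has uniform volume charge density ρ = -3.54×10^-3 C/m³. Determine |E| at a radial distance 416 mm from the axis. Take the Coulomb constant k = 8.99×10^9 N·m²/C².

Choose a coaxial cylinder of radius r = 416 mm (arbitrary length L) as the Gaussian surface (r > 115 mm, full cross-section enclosed).
λ_enc = ρ·πR² = (-3.54e-3)π(0.115)² = -1.471e-4 C/m.
Since E is radial and uniform over the curved surface, Φ = E·2πrL = Q_enc/ε₀ = λ_enc L/ε₀.
E = 2k|λ_enc|/r = 2(8.99×10^9)(1.471e-4)/(0.416) = 6.36×10^6 N/C.

|E| = 6.36e6 N/C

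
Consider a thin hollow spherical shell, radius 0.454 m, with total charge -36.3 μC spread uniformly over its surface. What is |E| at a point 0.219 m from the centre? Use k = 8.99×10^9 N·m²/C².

Take a concentric spherical Gaussian surface of radius r = 0.219 m (inside the shell, r < 0.454 m).
All the charge is outside the Gaussian surface: Q_enc = 0, hence E = 0 everywhere inside the shell.

E = 0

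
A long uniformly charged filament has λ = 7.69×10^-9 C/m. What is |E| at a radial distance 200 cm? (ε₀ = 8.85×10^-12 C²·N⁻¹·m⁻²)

By cylindrical symmetry E is radial; use a coaxial Gaussian cylinder of radius 200 cm and length L.
Q_enc = λL, so λ_enc = 7.69×10^-9 C/m.
By Gauss's law (flux through the curved wall only), E·2πrL = λ_enc L/ε₀.
E = |λ_enc|/(2πε₀r) = (7.69×10^-9)/(2π·8.85×10^-12·2) = 69.1 N/C.

|E| = 69.1 V/m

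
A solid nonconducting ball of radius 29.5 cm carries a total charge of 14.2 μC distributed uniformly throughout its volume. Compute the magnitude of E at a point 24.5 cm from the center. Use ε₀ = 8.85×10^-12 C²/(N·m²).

Use a concentric Gaussian sphere at r = 24.5 cm (r < R).
For a uniform sphere the enclosed fraction is (r/R)³, so Q_enc = (14.2 μC)(0.245/0.295)³ = 8.134×10^-6 C.
Gauss's law: E·4πr² = Q_enc/ε₀.
E = |Q_enc|/(4πε₀r²) = (8.134e-6)/(4π·8.85×10^-12·(0.245)²) = 1.22×10^6 N/C.

|E| ≈ 1.22×10^6 N/C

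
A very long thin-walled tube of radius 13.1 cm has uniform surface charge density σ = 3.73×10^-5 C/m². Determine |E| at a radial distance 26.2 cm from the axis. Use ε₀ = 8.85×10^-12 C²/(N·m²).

Take a coaxial cylindrical Gaussian surface of radius r = 26.2 cm and length L (r > 13.1 cm).
The whole shell is enclosed: λ_enc = σ·2πR = (3.73×10^-5)·2π·(0.131) = 3.07×10^-5 C/m.
Applying ∮E·dA = Q_enc/ε₀ with the end caps contributing no flux:
E = |λ_enc|/(2πε₀r) = (3.07×10^-5)/(2π·8.85×10^-12·0.262) = 2.11×10^6 N/C.

E = 2.11×10^6 N/C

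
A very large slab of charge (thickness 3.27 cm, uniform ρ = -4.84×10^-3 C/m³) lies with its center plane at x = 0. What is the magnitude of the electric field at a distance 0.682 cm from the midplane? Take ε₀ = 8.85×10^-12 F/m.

By symmetry E is perpendicular to the slab. A Gaussian pillbox from −0.682 cm to +0.682 cm (face area A) lies entirely within the slab.
Q_enc = ρ·(2x)·A and flux = 2EA, so 2EA = 2ρxA/ε₀ ⇒ E = |ρ|x/ε₀.
E = (4.84×10^-3)(0.00682)/(8.85×10^-12) = 3.73×10^6 N/C.

E = 3.73×10^6 N/C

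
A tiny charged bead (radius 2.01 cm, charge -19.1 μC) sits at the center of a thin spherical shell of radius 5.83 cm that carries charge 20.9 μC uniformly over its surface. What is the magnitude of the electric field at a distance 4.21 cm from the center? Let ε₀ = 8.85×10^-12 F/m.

Take a concentric spherical Gaussian surface of radius r = 4.21 cm (between the bodies, 2.01 cm < r < 5.83 cm).
The shell at 5.83 cm lies outside the Gaussian surface, so Q_enc = -19.1 μC = -1.91×10^-5 C.
Applying ∮E·dA = Q_enc/ε₀ with Φ = E(4πr²):
E = |Q_enc|/(4πε₀r²) = (1.91×10^-5)/(4π·8.85×10^-12·(0.0421)²) = 9.69×10^7 N/C.

E ≈ 9.69×10^7 V/m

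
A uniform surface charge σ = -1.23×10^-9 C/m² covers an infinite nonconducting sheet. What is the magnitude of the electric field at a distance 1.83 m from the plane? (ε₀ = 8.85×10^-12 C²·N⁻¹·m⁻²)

The symmetry is planar: E is normal to the sheet and the same magnitude on both sides. Take a pillbox straddling the sheet with end-cap area A.
Only the two end caps contribute flux: Φ = 2EA. With Q_enc = σA, Gauss's law gives E = |σ|/(2ε₀).
E = |σ|/(2ε₀) = (1.23×10^-9)/(2·8.85×10^-12) = 69.5 N/C.

E ≈ 69.5 V/m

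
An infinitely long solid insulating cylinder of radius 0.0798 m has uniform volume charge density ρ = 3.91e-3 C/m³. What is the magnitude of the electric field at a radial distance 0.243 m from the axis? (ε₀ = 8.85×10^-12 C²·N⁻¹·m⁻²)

|E| ≈ 5.79×10^6 N/C

Choose a coaxial cylinder of radius r = 0.243 m (arbitrary length L) as the Gaussian surface (r > 0.0798 m, full cross-section enclosed).
λ_enc = ρ·πR² = (3.91×10^-3)π(0.0798)² = 7.822×10^-5 C/m.
Applying ∮E·dA = Q_enc/ε₀ with the end caps contributing no flux:
E = |λ_enc|/(2πε₀r) = (7.822×10^-5)/(2π·8.85×10^-12·0.243) = 5.79e6 N/C.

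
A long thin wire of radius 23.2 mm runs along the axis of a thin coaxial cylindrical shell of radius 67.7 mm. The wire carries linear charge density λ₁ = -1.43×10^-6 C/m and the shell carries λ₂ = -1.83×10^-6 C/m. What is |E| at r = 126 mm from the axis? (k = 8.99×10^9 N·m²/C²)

|E| ≈ 4.65e5 N/C

Coaxial Gaussian cylinder, radius r = 126 mm, length L (r > 67.7 mm, enclosing both).
λ_enc = λ₁ + λ₂ = (-1.43×10^-6) + (-1.83×10^-6) = -3.26×10^-6 C/m.
Gauss's law: E·2πrL = λ_enc L/ε₀.
E = 2k|λ_enc|/r = 2(8.99×10^9)(3.26×10^-6)/(0.126) = 4.65×10^5 N/C.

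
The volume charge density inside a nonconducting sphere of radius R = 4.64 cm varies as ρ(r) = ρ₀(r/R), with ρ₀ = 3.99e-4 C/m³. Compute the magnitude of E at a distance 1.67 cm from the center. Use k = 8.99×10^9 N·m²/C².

Symmetry ⇒ E = E(r) r̂. Gaussian sphere of radius r = 1.67 cm (r < R).
Integrate the density: Q_enc = 4π ∫₀^r ρ₀(r'/R)^1 r'² dr' = 4πρ₀ r^4/(4·R) = 2.101×10^-9 C.
Since E is radial and uniform over the Gaussian sphere, Φ = E·4πr² = Q_enc/ε₀.
E = k|Q_enc|/r² = (8.99×10^9)(2.101×10^-9)/(0.0167)² = 6.77×10^4 N/C.

E = 6.77×10^4 N/C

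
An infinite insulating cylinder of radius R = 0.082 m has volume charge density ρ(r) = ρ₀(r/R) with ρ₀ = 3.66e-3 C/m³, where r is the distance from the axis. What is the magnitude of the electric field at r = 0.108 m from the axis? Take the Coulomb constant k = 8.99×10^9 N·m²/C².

|E| ≈ 8.58e6 V/m

By cylindrical symmetry E is radial; use a coaxial Gaussian cylinder of radius 0.108 m and length L (r > R, full charge per length enclosed).
λ_enc = 2π ∫₀^R ρ₀(r'/R)^1 r' dr' = 2πρ₀R²/3 = 5.154e-5 C/m.
Applying ∮E·dA = Q_enc/ε₀ with the end caps contributing no flux:
E = 2k|λ_enc|/r = 2(8.99×10^9)(5.154×10^-5)/(0.108) = 8.58×10^6 N/C.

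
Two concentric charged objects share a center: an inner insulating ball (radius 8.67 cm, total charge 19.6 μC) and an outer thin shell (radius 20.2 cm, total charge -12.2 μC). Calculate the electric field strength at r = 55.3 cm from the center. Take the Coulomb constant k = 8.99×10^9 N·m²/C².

Symmetry ⇒ E = E(r) r̂. Gaussian sphere of radius r = 55.3 cm (r > 20.2 cm, enclosing both).
Q_enc = (19.6 μC) + (-12.2 μC) = 7.40×10^-6 C.
Since E is radial and uniform over the Gaussian sphere, Φ = E·4πr² = Q_enc/ε₀.
E = k|Q_enc|/r² = (8.99×10^9)(7.40×10^-6)/(0.553)² = 2.18×10^5 N/C.

2.18×10^5 N/C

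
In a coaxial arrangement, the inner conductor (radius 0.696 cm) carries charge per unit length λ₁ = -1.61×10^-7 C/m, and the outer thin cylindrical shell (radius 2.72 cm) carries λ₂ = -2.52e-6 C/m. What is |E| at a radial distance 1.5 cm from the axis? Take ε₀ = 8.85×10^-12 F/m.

|E| ≈ 1.93e5 V/m

Take a coaxial cylindrical Gaussian surface of radius r = 1.5 cm and length L (between the conductors, 0.696 cm < r < 2.72 cm).
The shell at 2.72 cm lies outside the Gaussian surface, so λ_enc = λ₁ = -1.61e-7 C/m.
By Gauss's law (flux through the curved wall only), E·2πrL = λ_enc L/ε₀.
E = |λ_enc|/(2πε₀r) = (1.61×10^-7)/(2π·8.85×10^-12·0.015) = 1.93×10^5 N/C.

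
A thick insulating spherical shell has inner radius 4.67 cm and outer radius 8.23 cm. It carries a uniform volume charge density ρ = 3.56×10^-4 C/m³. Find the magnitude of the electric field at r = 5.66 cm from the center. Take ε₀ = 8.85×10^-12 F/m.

3.33×10^5 V/m

By spherical symmetry E is radial; choose a Gaussian sphere of radius r = 5.66 cm (within the shell material, 4.67 cm < r < 8.23 cm).
Enclosed charge is the volume from a to r: Q_enc = (4π/3)ρ(r³ − a³) = 1.185×10^-7 C.
Since E is radial and uniform over the Gaussian sphere, Φ = E·4πr² = Q_enc/ε₀.
E = |Q_enc|/(4πε₀r²) = (1.185e-7)/(4π·8.85×10^-12·(0.0566)²) = 3.33×10^5 N/C.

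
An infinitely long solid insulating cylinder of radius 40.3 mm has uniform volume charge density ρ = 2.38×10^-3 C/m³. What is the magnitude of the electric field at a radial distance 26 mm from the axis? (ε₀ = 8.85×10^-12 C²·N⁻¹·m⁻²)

|E| = 3.50×10^6 V/m

By cylindrical symmetry E is radial; use a coaxial Gaussian cylinder of radius 26 mm and length L (r < R).
Enclosed charge per unit length: λ_enc = ρ·πr² = (2.38e-3)π(0.026)² = 5.054e-6 C/m.
Applying ∮E·dA = Q_enc/ε₀ with the end caps contributing no flux:
E = |λ_enc|/(2πε₀r) = (5.054×10^-6)/(2π·8.85×10^-12·0.026) = 3.50e6 N/C.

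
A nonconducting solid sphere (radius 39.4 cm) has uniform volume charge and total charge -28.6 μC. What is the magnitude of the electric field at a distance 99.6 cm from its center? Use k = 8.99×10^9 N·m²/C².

Use a concentric Gaussian sphere at r = 99.6 cm (r > R, so the entire charge is enclosed).
Q_enc = -28.6 μC = -2.86e-5 C.
Applying ∮E·dA = Q_enc/ε₀ with Φ = E(4πr²):
E = k|Q_enc|/r² = (8.99×10^9)(2.86×10^-5)/(0.996)² = 2.59×10^5 N/C.

2.59×10^5 V/m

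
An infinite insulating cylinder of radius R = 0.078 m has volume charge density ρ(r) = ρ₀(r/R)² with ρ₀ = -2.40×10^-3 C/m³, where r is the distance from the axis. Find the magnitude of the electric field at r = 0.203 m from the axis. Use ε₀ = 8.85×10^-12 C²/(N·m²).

|E| ≈ 2.03e6 N/C

By cylindrical symmetry E is radial; use a coaxial Gaussian cylinder of radius 0.203 m and length L (r > R, full charge per length enclosed).
λ_enc = 2π ∫₀^R ρ₀(r'/R)^2 r' dr' = 2πρ₀R²/4 = -2.294e-5 C/m.
Since E is radial and uniform over the curved surface, Φ = E·2πrL = Q_enc/ε₀ = λ_enc L/ε₀.
E = |λ_enc|/(2πε₀r) = (2.294e-5)/(2π·8.85×10^-12·0.203) = 2.03×10^6 N/C.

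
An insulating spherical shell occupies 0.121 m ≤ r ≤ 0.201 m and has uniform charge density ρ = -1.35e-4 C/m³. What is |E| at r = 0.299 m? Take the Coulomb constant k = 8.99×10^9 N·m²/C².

By spherical symmetry E is radial; choose a Gaussian sphere of radius r = 0.299 m (r > 0.201 m, enclosing the whole shell).
Q_enc = ρ·(4π/3)(b³ − a³) = (-1.35×10^-4)·(4π/3)·((0.201)³ − (0.121)³) = -3.59×10^-6 C.
Since E is radial and uniform over the Gaussian sphere, Φ = E·4πr² = Q_enc/ε₀.
E = k|Q_enc|/r² = (8.99×10^9)(3.59e-6)/(0.299)² = 3.61×10^5 N/C.

|E| ≈ 3.61e5 N/C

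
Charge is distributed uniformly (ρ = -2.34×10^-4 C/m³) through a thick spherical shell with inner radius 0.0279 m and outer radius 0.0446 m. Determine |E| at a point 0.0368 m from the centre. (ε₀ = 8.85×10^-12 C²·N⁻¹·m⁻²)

1.83e5 V/m

Symmetry ⇒ E = E(r) r̂. Gaussian sphere of radius r = 0.0368 m (within the shell material, 0.0279 m < r < 0.0446 m).
Enclosed charge is the volume from a to r: Q_enc = (4π/3)ρ(r³ − a³) = -2.756e-8 C.
Since E is radial and uniform over the Gaussian sphere, Φ = E·4πr² = Q_enc/ε₀.
E = |Q_enc|/(4πε₀r²) = (2.756×10^-8)/(4π·8.85×10^-12·(0.0368)²) = 1.83×10^5 N/C.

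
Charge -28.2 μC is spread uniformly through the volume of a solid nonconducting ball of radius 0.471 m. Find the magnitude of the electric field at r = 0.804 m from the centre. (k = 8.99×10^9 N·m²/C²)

Symmetry ⇒ E = E(r) r̂. Gaussian sphere of radius r = 0.804 m (r > R, so the entire charge is enclosed).
Q_enc = -28.2 μC = -2.82×10^-5 C.
Applying ∮E·dA = Q_enc/ε₀ with Φ = E(4πr²):
E = k|Q_enc|/r² = (8.99×10^9)(2.82×10^-5)/(0.804)² = 3.92×10^5 N/C.

|E| = 3.92×10^5 N/C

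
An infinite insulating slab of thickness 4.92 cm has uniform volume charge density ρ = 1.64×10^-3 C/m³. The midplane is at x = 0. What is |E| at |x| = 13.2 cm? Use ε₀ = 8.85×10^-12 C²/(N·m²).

E = 4.56×10^6 V/m

The point |x| = 13.2 cm lies outside the slab (half-thickness 0.0246 m). A symmetric pillbox spanning the full slab encloses Q_enc = ρ·d·A.
Flux = 2EA ⇒ E = |ρ|d/(2ε₀), independent of distance outside.
E = (1.64×10^-3)(0.0492)/(2·8.85×10^-12) = 4.56×10^6 N/C.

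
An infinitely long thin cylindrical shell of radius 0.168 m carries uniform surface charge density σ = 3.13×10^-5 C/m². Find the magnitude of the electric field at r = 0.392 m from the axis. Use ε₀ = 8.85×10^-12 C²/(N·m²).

Choose a coaxial cylinder of radius r = 0.392 m (arbitrary length L) as the Gaussian surface (r > 0.168 m).
The whole shell is enclosed: λ_enc = σ·2πR = (3.13e-5)·2π·(0.168) = 3.304e-5 C/m.
By Gauss's law (flux through the curved wall only), E·2πrL = λ_enc L/ε₀.
E = |λ_enc|/(2πε₀r) = (3.304×10^-5)/(2π·8.85×10^-12·0.392) = 1.52×10^6 N/C.

E ≈ 1.52×10^6 V/m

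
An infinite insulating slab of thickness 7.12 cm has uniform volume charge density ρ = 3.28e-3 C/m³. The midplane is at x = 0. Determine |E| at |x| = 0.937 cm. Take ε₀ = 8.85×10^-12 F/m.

E ≈ 3.47×10^6 V/m

By symmetry E is perpendicular to the slab. A Gaussian pillbox from −0.937 cm to +0.937 cm (face area A) lies entirely within the slab.
Q_enc = ρ·(2x)·A and flux = 2EA, so 2EA = 2ρxA/ε₀ ⇒ E = |ρ|x/ε₀.
E = (3.28e-3)(0.00937)/(8.85×10^-12) = 3.47e6 N/C.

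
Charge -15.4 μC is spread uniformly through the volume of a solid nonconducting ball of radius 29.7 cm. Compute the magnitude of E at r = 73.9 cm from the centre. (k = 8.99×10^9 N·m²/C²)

2.54×10^5 V/m

Symmetry ⇒ E = E(r) r̂. Gaussian sphere of radius r = 73.9 cm (r > R, so the entire charge is enclosed).
Q_enc = -15.4 μC = -1.54×10^-5 C.
Applying ∮E·dA = Q_enc/ε₀ with Φ = E(4πr²):
E = k|Q_enc|/r² = (8.99×10^9)(1.54×10^-5)/(0.739)² = 2.54×10^5 N/C.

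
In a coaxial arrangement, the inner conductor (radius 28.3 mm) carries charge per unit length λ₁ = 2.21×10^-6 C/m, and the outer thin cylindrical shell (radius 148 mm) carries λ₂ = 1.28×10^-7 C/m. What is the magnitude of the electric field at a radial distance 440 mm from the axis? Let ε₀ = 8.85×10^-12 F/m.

Choose a coaxial cylinder of radius r = 440 mm (arbitrary length L) as the Gaussian surface (r > 148 mm, enclosing both).
λ_enc = λ₁ + λ₂ = (2.21×10^-6) + (1.28×10^-7) = 2.338e-6 C/m.
Gauss's law: E·2πrL = λ_enc L/ε₀.
E = |λ_enc|/(2πε₀r) = (2.338×10^-6)/(2π·8.85×10^-12·0.44) = 9.56×10^4 N/C.

|E| = 9.56e4 N/C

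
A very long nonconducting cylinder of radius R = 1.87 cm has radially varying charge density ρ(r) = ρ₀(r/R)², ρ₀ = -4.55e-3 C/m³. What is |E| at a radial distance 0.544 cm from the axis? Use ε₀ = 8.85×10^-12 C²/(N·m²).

Coaxial Gaussian cylinder, radius r = 0.544 cm, length L (r < R).
Integrating ρ over the cross-section to radius r: λ_enc = (2πρ₀/R²) ∫₀^r r'^3 dr' = 2πρ₀ r^4/(4·R²) = -1.79e-8 C/m.
By Gauss's law (flux through the curved wall only), E·2πrL = λ_enc L/ε₀.
E = |λ_enc|/(2πε₀r) = (1.79×10^-8)/(2π·8.85×10^-12·0.00544) = 5.92e4 N/C.

5.92×10^4 N/C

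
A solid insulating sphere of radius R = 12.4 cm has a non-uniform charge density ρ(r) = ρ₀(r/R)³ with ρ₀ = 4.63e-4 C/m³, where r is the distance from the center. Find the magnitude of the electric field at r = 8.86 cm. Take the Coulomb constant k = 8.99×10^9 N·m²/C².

By spherical symmetry E is radial; choose a Gaussian sphere of radius r = 8.86 cm (r < R).
Integrate the density: Q_enc = 4π ∫₀^r ρ₀(r'/R)^3 r'² dr' = 4πρ₀ r^6/(6·R³) = 2.46×10^-7 C.
Since E is radial and uniform over the Gaussian sphere, Φ = E·4πr² = Q_enc/ε₀.
E = k|Q_enc|/r² = (8.99×10^9)(2.46e-7)/(0.0886)² = 2.82×10^5 N/C.

|E| ≈ 2.82×10^5 V/m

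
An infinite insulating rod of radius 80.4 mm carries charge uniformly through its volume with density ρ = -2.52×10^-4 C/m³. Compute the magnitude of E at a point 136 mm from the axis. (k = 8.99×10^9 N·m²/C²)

Take a coaxial cylindrical Gaussian surface of radius r = 136 mm and length L (r > 80.4 mm, full cross-section enclosed).
λ_enc = ρ·πR² = (-2.52e-4)π(0.0804)² = -5.118×10^-6 C/m.
Gauss's law: E·2πrL = λ_enc L/ε₀.
E = 2k|λ_enc|/r = 2(8.99×10^9)(5.118×10^-6)/(0.136) = 6.77e5 N/C.

|E| ≈ 6.77×10^5 V/m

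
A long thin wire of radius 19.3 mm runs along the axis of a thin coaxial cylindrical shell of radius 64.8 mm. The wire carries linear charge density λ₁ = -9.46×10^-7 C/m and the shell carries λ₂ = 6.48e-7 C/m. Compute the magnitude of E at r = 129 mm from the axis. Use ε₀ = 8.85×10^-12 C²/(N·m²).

By cylindrical symmetry E is radial; use a coaxial Gaussian cylinder of radius 129 mm and length L (r > 64.8 mm, enclosing both).
λ_enc = λ₁ + λ₂ = (-9.46e-7) + (6.48×10^-7) = -2.98×10^-7 C/m.
Gauss's law: E·2πrL = λ_enc L/ε₀.
E = |λ_enc|/(2πε₀r) = (2.98×10^-7)/(2π·8.85×10^-12·0.129) = 4.15×10^4 N/C.

E ≈ 4.15e4 V/m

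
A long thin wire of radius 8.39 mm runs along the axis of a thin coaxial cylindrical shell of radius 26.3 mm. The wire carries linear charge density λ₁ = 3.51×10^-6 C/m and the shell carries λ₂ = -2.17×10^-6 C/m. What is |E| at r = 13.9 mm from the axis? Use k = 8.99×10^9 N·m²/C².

Coaxial Gaussian cylinder, radius r = 13.9 mm, length L (between the conductors, 8.39 mm < r < 26.3 mm).
Only the inner wire is enclosed; the outer shell contributes nothing inside itself. λ_enc = λ₁ = 3.51e-6 C/m.
Since E is radial and uniform over the curved surface, Φ = E·2πrL = Q_enc/ε₀ = λ_enc L/ε₀.
E = 2k|λ_enc|/r = 2(8.99×10^9)(3.51×10^-6)/(0.0139) = 4.54×10^6 N/C.

E = 4.54×10^6 V/m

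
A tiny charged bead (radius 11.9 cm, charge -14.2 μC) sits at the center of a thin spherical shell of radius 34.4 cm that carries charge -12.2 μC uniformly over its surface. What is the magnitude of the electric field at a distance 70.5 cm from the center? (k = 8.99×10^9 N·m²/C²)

|E| ≈ 4.78×10^5 V/m

Symmetry ⇒ E = E(r) r̂. Gaussian sphere of radius r = 70.5 cm (r > 34.4 cm, enclosing both).
Q_enc = (-14.2 μC) + (-12.2 μC) = -2.64×10^-5 C.
Since E is radial and uniform over the Gaussian sphere, Φ = E·4πr² = Q_enc/ε₀.
E = k|Q_enc|/r² = (8.99×10^9)(2.64×10^-5)/(0.705)² = 4.78e5 N/C.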